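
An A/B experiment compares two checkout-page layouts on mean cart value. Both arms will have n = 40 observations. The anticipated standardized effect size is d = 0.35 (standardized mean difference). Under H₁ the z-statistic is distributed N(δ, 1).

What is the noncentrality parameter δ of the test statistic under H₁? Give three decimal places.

The noncentrality parameter scales effect size by the design's sample-size factor: δ = d·√(n/2) = 0.35 × √(40/2) = 1.5652

δ ≈ 1.565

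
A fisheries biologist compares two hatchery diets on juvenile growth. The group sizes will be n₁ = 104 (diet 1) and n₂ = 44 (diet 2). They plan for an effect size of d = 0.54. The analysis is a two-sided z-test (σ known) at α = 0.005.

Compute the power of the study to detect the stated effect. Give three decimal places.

Power ≈ 0.578

Noncentrality parameter: λ = d / √(1/n₁ + 1/n₂) = 0.54 / √(1/104 + 1/44) = 3.0027
Critical value for a two-sided test at α = 0.005: z_{α/2} = 2.807.
Power = Φ(λ − 2.807) + Φ(−λ − 2.807) = Φ(0.196) + Φ(-5.810) = 0.5775 + 0.0000 = 0.5775.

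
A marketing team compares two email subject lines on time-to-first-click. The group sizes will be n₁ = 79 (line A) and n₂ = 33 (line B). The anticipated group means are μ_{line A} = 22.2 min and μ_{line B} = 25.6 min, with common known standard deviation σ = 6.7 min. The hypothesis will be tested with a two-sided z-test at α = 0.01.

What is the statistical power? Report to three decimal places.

Power ≈ 0.449

Standardized effect: d = |μ_{line A} − μ_{line B}| / σ = |22.2 − 25.6| / 6.7 = 0.5075
Noncentrality parameter: δ = d / √(1/n₁ + 1/n₂) = 0.5075 / √(1/79 + 1/33) = 2.4483
Two-sided α = 0.01 → critical value z_{0.005} = 2.576.
Power = Φ(δ − 2.576) + Φ(−δ − 2.576) = Φ(-0.128) + Φ(-5.024) = 0.4493 + 0.0000 = 0.4493.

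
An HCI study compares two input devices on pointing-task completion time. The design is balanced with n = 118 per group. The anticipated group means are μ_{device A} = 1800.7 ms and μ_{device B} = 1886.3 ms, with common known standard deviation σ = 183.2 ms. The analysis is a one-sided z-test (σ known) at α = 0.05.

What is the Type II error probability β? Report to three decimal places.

β ≈ 0.026

Standardized effect: d = |μ_{device A} − μ_{device B}| / σ = |1800.7 − 1886.3| / 183.2 = 0.4672
Noncentrality parameter: δ = d·√(n/2) = 0.4672 × √(118/2) = 3.5890
One-sided α = 0.05 → critical value z_{0.05} = 1.645.
Power = Φ(δ − 1.645) = Φ(1.944) = 0.9741.
Type II error: β = 1 − power = 1 − 0.9741 = 0.0259.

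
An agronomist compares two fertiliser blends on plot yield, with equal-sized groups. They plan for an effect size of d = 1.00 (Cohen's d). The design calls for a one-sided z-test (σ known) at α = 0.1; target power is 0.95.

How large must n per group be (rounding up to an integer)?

Set Φ(δ − 1.282) = 0.95; then δ − 1.282 = Φ⁻¹(0.95) = 1.645, giving δ = 2.926.
δ = d·√(n/2) ⇒ n = 2(δ/d)² = 2 × (2.926 / 1.00)² = 17.13.
Round up to the next whole unit.

n = 18 per group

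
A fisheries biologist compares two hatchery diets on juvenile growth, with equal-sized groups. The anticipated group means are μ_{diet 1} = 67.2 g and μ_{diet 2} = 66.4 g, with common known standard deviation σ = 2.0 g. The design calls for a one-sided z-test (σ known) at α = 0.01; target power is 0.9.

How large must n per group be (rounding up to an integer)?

Standardized effect: d = |μ_{diet 1} − μ_{diet 2}| / σ = |67.2 − 66.4| / 2.0 = 0.4000
For power 0.9 need Φ(δ − z_{0.01}) = 0.9, so δ = z_{0.01} + z_{0.10} = 2.326 + 1.282 = 3.608.
δ = d·√(n/2) ⇒ n = 2(δ/d)² = 2 × (3.608 / 0.4000)² = 162.71.
Round up to the next whole unit.

n = 163 per group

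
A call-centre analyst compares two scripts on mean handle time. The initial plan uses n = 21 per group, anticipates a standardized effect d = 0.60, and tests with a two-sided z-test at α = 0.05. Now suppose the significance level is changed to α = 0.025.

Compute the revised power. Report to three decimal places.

Power ≈ 0.383

δ = d·√(n/2) = 0.60 × √(21/2) = 1.9442 (unchanged). New critical value: z_{0.0125} = 2.241.
Revised power = Φ(δ − 2.241) + Φ(−δ − 2.241) = Φ(-0.297) + Φ(-4.186) = 0.3832 + 0.0000 = 0.3832.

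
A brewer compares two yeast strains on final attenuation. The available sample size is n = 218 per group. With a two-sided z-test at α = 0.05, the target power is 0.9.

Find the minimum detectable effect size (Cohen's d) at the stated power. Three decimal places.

d ≈ 0.310

Required noncentrality: δ = z_{0.025} + z_{0.10} = 1.960 + 1.282 = 3.242.
(Lower-tail contribution to power is negligible for δ > 0.)
δ = d·√(n/2) ⇒ d = δ/√(n/2) = 3.242/√(218/2) = 0.3105.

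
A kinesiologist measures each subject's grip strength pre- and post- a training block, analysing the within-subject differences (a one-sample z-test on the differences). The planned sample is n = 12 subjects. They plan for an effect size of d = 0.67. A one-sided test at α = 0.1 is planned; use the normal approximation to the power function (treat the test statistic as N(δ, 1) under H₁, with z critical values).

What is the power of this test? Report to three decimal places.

Power ≈ 0.851

Noncentrality parameter: δ = d·√n = 0.67 × √12 = 2.3209
Critical value for a one-sided test at α = 0.1: z_α = 1.282.
Power = P(Z > 1.282 − δ) = Φ(1.039) = 0.8507.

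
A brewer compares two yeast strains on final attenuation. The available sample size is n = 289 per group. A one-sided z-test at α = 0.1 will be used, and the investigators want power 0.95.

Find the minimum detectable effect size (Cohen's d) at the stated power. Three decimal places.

d ≈ 0.243

Need Φ(δ − 1.282) = 0.95, so δ = 1.282 + 1.645 = 2.926.
δ = d·√(n/2) ⇒ d = δ/√(n/2) = 2.926/√(289/2) = 0.2434.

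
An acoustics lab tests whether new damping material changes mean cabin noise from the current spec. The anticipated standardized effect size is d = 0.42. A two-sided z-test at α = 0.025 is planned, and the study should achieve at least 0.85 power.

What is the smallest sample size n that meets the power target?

Set Φ(δ − 2.241) = 0.85; then δ − 2.241 = Φ⁻¹(0.85) = 1.036, giving δ = 3.278.
(The Φ(−δ − z_{α/2}) term is vanishingly small for δ > 0 and is dropped in the standard sample-size formula.)
δ = d·√n ⇒ n = (δ/d)² = (3.278 / 0.42)² = 60.91.
Rounding up, n = 61.

n = 61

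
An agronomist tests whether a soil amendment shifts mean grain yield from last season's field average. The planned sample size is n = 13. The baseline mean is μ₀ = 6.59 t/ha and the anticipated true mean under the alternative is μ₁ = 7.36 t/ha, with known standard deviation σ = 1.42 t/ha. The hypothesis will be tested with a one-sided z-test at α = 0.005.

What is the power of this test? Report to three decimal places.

Standardized effect: d = |μ₁ − μ₀| / σ = |7.36 − 6.59| / 1.42 = 0.5423
Noncentrality parameter: δ = d·√n = 0.5423 × √13 = 1.9551
Critical value for a one-sided test at α = 0.005: z_α = 2.576.
Power = P(Z > 2.576 − δ) = Φ(-0.621) = 0.2674.

Power ≈ 0.267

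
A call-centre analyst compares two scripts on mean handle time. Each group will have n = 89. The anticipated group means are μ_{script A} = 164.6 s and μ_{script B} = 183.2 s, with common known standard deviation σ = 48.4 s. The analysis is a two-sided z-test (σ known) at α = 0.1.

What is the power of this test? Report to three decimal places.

Standardized effect: d = |μ_{script A} − μ_{script B}| / σ = |164.6 − 183.2| / 48.4 = 0.3843
Noncentrality parameter: δ = d·√(n/2) = 0.3843 × √(89/2) = 2.5636
Critical value for a two-sided test at α = 0.1: z_{α/2} = 1.645.
Power = Φ(δ − 1.645) + Φ(−δ − 1.645) = Φ(0.919) + Φ(-4.208) = 0.8209 + 0.0000 = 0.8209.

Power ≈ 0.821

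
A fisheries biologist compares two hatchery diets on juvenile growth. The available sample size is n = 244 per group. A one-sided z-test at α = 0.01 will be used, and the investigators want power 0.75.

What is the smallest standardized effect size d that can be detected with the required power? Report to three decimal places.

d ≈ 0.272

Required noncentrality: δ = z_{0.01} + z_{0.25} = 2.326 + 0.674 = 3.001.
δ = d·√(n/2) ⇒ d = δ/√(n/2) = 3.001/√(244/2) = 0.2717.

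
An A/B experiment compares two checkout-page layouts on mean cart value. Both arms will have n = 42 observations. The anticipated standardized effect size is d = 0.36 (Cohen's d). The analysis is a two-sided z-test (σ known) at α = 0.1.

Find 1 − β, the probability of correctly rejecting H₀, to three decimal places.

Power ≈ 0.502

Noncentrality parameter: δ = d·√(n/2) = 0.36 × √(42/2) = 1.6497
Two-sided α = 0.1 → critical value z_{0.05} = 1.645.
Power = Φ(δ − 1.645) + Φ(−δ − 1.645) = Φ(0.005) + Φ(-3.295) = 0.5019 + 0.0005 = 0.5024.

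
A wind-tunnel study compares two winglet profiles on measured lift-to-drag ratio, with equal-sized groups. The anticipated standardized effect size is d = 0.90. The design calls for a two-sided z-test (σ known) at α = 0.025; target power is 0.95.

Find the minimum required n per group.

n = 38 per group

Set Φ(δ − 2.241) = 0.95; then δ − 2.241 = Φ⁻¹(0.95) = 1.645, giving δ = 3.886.
(The Φ(−δ − z_{α/2}) term is vanishingly small for δ > 0 and is dropped in the standard sample-size formula.)
δ = d·√(n/2) ⇒ n = 2(δ/d)² = 2 × (3.886 / 0.90)² = 37.29.
Round up to the next whole unit.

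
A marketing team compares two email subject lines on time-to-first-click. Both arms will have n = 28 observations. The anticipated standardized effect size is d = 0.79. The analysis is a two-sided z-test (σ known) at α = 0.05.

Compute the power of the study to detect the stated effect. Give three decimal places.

Noncentrality parameter: δ = d·√(n/2) = 0.79 × √(28/2) = 2.9559
Two-sided α = 0.05 → critical value z_{0.025} = 1.960.
Power = Φ(δ − 1.960) + Φ(−δ − 1.960) = Φ(0.996) + Φ(-4.916) = 0.8404 + 0.0000 = 0.8404.

Power ≈ 0.840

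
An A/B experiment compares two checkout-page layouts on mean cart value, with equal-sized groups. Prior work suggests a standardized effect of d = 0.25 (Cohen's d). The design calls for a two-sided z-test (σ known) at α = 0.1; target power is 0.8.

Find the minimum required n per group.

n = 198 per group

For power 0.8 need Φ(δ − z_{0.05}) = 0.8, so δ = z_{0.05} + z_{0.20} = 1.645 + 0.842 = 2.486.
(Ignoring the negligible lower-tail rejection probability gives the usual closed-form inversion.)
δ = d·√(n/2) ⇒ n = 2(δ/d)² = 2 × (2.486 / 0.25)² = 197.84.
Rounding up, n = 198 per group.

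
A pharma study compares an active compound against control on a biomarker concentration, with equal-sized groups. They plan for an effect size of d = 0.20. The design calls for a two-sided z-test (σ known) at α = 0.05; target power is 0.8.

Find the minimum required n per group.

For power 0.8 need Φ(δ − z_{0.025}) = 0.8, so δ = z_{0.025} + z_{0.20} = 1.960 + 0.842 = 2.802.
(For δ > 0 the lower-tail rejection region contributes negligibly to power, so the one-term inversion is standard.)
δ = d·√(n/2) ⇒ n = 2(δ/d)² = 2 × (2.802 / 0.20)² = 392.44.
Round up to the next whole unit.

n = 393 per group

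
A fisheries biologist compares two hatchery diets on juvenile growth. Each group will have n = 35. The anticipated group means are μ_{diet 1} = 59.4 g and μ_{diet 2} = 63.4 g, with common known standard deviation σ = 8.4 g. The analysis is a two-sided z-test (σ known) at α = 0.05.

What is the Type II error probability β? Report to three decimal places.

Standardized effect: d = |μ_{diet 1} − μ_{diet 2}| / σ = |59.4 − 63.4| / 8.4 = 0.4762
Noncentrality parameter: δ = d·√(n/2) = 0.4762 × √(35/2) = 1.9920
Critical value for a two-sided test at α = 0.05: z_{α/2} = 1.960.
Power = Φ(δ − 1.960) + Φ(−δ − 1.960) = Φ(0.032) + Φ(-3.952) = 0.5128 + 0.0000 = 0.5128.
Type II error: β = 1 − power = 1 − 0.5128 = 0.4872.

β ≈ 0.487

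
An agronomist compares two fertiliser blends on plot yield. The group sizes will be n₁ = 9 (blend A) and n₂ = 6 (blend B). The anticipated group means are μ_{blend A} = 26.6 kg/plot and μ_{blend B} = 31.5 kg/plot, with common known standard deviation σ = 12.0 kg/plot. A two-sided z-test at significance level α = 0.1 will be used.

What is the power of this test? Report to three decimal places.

Standardized effect: d = |μ_{blend A} − μ_{blend B}| / σ = |26.6 − 31.5| / 12.0 = 0.4083
Noncentrality parameter: λ = d / √(1/n₁ + 1/n₂) = 0.4083 / √(1/9 + 1/6) = 0.7748
Two-sided α = 0.1 → critical value z_{0.05} = 1.645.
Power = Φ(λ − 1.645) + Φ(−λ − 1.645) = Φ(-0.870) + Φ(-2.420) = 0.1921 + 0.0078 = 0.1999.

Power ≈ 0.200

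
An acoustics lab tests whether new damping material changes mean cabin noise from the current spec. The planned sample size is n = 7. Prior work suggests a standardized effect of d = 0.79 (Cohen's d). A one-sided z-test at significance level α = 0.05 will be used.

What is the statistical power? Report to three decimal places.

Power ≈ 0.672

Noncentrality parameter: δ = d·√n = 0.79 × √7 = 2.0901
Critical value for a one-sided test at α = 0.05: z_α = 1.645.
Power = Φ(δ − 1.645) = Φ(0.445) = 0.6719.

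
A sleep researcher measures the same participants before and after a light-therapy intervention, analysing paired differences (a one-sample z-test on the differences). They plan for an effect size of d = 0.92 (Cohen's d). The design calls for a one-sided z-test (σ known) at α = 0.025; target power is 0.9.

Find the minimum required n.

n = 13

Set Φ(δ − 1.960) = 0.9; then δ − 1.960 = Φ⁻¹(0.9) = 1.282, giving δ = 3.242.
δ = d·√n ⇒ n = (δ/d)² = (3.242 / 0.92)² = 12.41.
Rounding up, n = 13.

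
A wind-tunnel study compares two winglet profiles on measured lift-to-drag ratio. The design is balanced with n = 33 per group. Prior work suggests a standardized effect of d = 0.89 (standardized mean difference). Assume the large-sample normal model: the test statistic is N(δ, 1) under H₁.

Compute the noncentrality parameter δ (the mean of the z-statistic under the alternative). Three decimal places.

The noncentrality parameter scales effect size by the design's sample-size factor: δ = d·√(n/2) = 0.89 × √(33/2) = 3.6152

δ ≈ 3.615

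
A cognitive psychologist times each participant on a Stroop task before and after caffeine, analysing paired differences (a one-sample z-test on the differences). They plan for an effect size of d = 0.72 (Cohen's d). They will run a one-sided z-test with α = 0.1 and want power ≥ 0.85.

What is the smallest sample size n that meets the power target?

For power 0.85 need Φ(δ − z_{0.1}) = 0.85, so δ = z_{0.1} + z_{0.15} = 1.282 + 1.036 = 2.318.
δ = d·√n ⇒ n = (δ/d)² = (2.318 / 0.72)² = 10.36.
Round up to the next whole unit.

n = 11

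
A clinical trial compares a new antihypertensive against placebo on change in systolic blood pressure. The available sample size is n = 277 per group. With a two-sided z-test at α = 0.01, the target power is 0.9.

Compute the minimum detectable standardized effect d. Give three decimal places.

Required noncentrality: δ = z_{0.005} + z_{0.10} = 2.576 + 1.282 = 3.857.
(Lower-tail contribution to power is negligible for δ > 0.)
δ = d·√(n/2) ⇒ d = δ/√(n/2) = 3.857/√(277/2) = 0.3278.

d ≈ 0.328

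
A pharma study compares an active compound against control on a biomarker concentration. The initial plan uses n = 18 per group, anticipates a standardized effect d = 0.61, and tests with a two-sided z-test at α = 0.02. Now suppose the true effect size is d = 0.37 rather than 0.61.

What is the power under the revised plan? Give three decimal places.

With d = 0.37: δ = d·√(n/2) = 0.37 × √(18/2) = 1.1100. Critical value z_{0.01} = 2.326.
Revised power = Φ(δ − 2.326) + Φ(−δ − 2.326) = Φ(-1.216) + Φ(-3.436) = 0.1119 + 0.0003 = 0.1122.

Power ≈ 0.112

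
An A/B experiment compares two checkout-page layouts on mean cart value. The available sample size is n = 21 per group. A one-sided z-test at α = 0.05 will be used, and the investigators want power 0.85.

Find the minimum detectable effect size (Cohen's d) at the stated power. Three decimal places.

d ≈ 0.827

Required noncentrality: δ = z_{0.05} + z_{0.15} = 1.645 + 1.036 = 2.681.
δ = d·√(n/2) ⇒ d = δ/√(n/2) = 2.681/√(21/2) = 0.8275.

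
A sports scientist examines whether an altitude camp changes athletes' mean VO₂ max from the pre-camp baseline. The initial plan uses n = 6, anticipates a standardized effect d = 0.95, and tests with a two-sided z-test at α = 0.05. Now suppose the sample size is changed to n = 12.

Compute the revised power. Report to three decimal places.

Power ≈ 0.908

With n = 12: δ = d·√n = 0.95 × √12 = 3.2909. Critical value z_{0.025} = 1.960.
Revised power = Φ(δ − 1.960) + Φ(−δ − 1.960) = Φ(1.331) + Φ(-5.251) = 0.9084 + 0.0000 = 0.9084.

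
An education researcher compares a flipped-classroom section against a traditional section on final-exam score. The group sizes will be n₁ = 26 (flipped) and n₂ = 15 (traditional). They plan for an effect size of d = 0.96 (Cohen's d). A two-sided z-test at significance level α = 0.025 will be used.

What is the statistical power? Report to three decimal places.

Power ≈ 0.764

Noncentrality parameter: δ = d / √(1/n₁ + 1/n₂) = 0.96 / √(1/26 + 1/15) = 2.9608
Critical value for a two-sided test at α = 0.025: z_{α/2} = 2.241.
Power = Φ(δ − 2.241) + Φ(−δ − 2.241) = Φ(0.719) + Φ(-5.202) = 0.7641 + 0.0000 = 0.7641.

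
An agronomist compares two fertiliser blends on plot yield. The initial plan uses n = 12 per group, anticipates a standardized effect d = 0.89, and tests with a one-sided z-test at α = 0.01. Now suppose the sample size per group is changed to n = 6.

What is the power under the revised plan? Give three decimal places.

With n = 6 per group: δ = d·√(n/2) = 0.89 × √(6/2) = 1.5415. Critical value z_{0.01} = 2.326.
Revised power = P(Z > 2.326 − δ) = Φ(-0.785) = 0.2163.

Power ≈ 0.216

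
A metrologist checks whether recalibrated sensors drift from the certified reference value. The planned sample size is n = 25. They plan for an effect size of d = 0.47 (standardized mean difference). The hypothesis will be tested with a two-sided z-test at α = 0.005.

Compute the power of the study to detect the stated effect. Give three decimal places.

Power ≈ 0.324

Noncentrality parameter: δ = d·√n = 0.47 × √25 = 2.3500
Two-sided α = 0.005 → critical value z_{0.0025} = 2.807.
Power = Φ(δ − 2.807) + Φ(−δ − 2.807) = Φ(-0.457) + Φ(-5.157) = 0.3238 + 0.0000 = 0.3238.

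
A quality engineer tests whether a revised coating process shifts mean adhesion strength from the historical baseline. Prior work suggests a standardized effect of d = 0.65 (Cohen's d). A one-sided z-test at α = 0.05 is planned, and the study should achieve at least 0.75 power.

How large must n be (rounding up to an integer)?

n = 13

For power 0.75 need Φ(δ − z_{0.05}) = 0.75, so δ = z_{0.05} + z_{0.25} = 1.645 + 0.674 = 2.319.
δ = d·√n ⇒ n = (δ/d)² = (2.319 / 0.65)² = 12.73.
Rounding up, n = 13.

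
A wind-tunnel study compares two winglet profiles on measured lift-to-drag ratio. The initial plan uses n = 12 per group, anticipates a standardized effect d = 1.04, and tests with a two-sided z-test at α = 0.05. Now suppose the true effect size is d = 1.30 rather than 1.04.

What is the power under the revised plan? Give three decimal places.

With d = 1.30: δ = d·√(n/2) = 1.30 × √(12/2) = 3.1843. Critical value z_{0.025} = 1.960.
Revised power = Φ(δ − 1.960) + Φ(−δ − 1.960) = Φ(1.224) + Φ(-5.144) = 0.8896 + 0.0000 = 0.8896.

Power ≈ 0.890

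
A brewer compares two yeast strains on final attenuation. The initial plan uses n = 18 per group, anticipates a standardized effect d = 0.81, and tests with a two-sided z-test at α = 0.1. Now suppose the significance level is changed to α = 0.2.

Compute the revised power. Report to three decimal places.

Power ≈ 0.875

δ = d·√(n/2) = 0.81 × √(18/2) = 2.4300 (unchanged). New critical value: z_{0.1} = 1.282.
Revised power = Φ(δ − 1.282) + Φ(−δ − 1.282) = Φ(1.148) + Φ(-3.712) = 0.8746 + 0.0001 = 0.8747.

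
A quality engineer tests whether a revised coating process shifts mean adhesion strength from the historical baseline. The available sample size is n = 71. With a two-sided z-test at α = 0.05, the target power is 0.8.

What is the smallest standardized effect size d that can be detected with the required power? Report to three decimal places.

Required noncentrality: δ = z_{0.025} + z_{0.20} = 1.960 + 0.842 = 2.802.
(The second rejection-region term Φ(−δ − z_{α/2}) is negligible and dropped.)
δ = d·√n ⇒ d = δ/√n = 2.802/√71 = 0.3325.

d ≈ 0.332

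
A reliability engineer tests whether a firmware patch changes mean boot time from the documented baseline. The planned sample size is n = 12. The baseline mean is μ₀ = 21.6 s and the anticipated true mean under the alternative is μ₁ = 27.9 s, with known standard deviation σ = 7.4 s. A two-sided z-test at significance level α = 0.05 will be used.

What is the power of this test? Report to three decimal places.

Power ≈ 0.839

Standardized effect: d = |μ₁ − μ₀| / σ = |27.9 − 21.6| / 7.4 = 0.8514
Noncentrality parameter: δ = d·√n = 0.8514 × √12 = 2.9492
Two-sided α = 0.05 → critical value z_{0.025} = 1.960.
Power = Φ(δ − 1.960) + Φ(−δ − 1.960) = Φ(0.989) + Φ(-4.909) = 0.8387 + 0.0000 = 0.8387.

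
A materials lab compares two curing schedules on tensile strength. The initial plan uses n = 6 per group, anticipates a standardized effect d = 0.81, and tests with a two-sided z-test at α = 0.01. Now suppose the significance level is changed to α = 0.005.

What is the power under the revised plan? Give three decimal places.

Power ≈ 0.080

δ = d·√(n/2) = 0.81 × √(6/2) = 1.4030 (unchanged). New critical value: z_{0.0025} = 2.807.
Revised power = Φ(δ − 2.807) + Φ(−δ − 2.807) = Φ(-1.404) + Φ(-4.210) = 0.0801 + 0.0000 = 0.0802.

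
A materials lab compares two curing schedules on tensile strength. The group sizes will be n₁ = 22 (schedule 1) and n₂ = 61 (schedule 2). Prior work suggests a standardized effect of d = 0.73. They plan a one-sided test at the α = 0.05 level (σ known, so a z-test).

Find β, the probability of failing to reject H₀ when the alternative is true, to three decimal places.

Noncentrality parameter: λ = d / √(1/n₁ + 1/n₂) = 0.73 / √(1/22 + 1/61) = 2.9354
One-sided α = 0.05 → critical value z_{0.05} = 1.645.
Power = P(Z > 1.645 − λ) = Φ(1.290) = 0.9016.
Type II error: β = 1 − power = 1 − 0.9016 = 0.0984.

β ≈ 0.098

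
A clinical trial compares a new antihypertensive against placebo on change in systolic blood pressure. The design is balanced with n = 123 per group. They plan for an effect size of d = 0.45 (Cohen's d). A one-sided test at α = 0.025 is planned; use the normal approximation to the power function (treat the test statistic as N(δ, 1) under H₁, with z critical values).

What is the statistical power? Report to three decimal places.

Noncentrality parameter: δ = d·√(n/2) = 0.45 × √(123/2) = 3.5290
One-sided α = 0.025 → critical value z_{0.025} = 1.960.
Power = Φ(δ − 1.960) = Φ(1.569) = 0.9417.

Power ≈ 0.942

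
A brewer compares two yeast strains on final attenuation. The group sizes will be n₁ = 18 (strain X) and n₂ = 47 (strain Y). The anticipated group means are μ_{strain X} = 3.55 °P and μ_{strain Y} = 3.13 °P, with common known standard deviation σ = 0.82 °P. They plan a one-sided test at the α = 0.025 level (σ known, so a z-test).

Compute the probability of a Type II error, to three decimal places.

Standardized effect: d = |μ_{strain X} − μ_{strain Y}| / σ = |3.55 − 3.13| / 0.82 = 0.5122
Noncentrality parameter: δ = d / √(1/n₁ + 1/n₂) = 0.5122 / √(1/18 + 1/47) = 1.8478
One-sided α = 0.025 → critical value z_{0.025} = 1.960.
Power = Φ(δ − 1.960) = Φ(-0.112) = 0.4554.
Type II error: β = 1 − power = 1 − 0.4554 = 0.5446.

β ≈ 0.545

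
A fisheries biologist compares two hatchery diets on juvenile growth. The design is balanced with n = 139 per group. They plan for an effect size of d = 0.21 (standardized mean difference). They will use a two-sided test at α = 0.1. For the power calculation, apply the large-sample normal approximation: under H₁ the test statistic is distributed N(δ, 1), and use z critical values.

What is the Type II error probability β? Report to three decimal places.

Noncentrality parameter: δ = d·√(n/2) = 0.21 × √(139/2) = 1.7507
Critical value for a two-sided test at α = 0.1: z_{α/2} = 1.645.
Power = Φ(δ − 1.645) + Φ(−δ − 1.645) = Φ(0.106) + Φ(-3.396) = 0.5421 + 0.0003 = 0.5425.
Type II error: β = 1 − power = 1 − 0.5425 = 0.4575.

β ≈ 0.458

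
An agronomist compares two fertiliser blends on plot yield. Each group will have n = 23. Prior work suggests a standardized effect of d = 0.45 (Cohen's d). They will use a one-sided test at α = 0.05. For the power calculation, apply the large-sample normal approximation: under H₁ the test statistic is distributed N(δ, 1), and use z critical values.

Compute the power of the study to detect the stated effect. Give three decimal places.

Noncentrality parameter: δ = d·√(n/2) = 0.45 × √(23/2) = 1.5260
One-sided α = 0.05 → critical value z_{0.05} = 1.645.
Power = Φ(δ − 1.645) = Φ(-0.119) = 0.4527.

Power ≈ 0.453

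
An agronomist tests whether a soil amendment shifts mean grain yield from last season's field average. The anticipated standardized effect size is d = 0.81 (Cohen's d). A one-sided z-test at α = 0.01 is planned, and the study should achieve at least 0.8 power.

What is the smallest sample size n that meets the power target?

n = 16

For power 0.8 need Φ(δ − z_{0.01}) = 0.8, so δ = z_{0.01} + z_{0.20} = 2.326 + 0.842 = 3.168.
δ = d·√n ⇒ n = (δ/d)² = (3.168 / 0.81)² = 15.30.
Round up to the next whole unit.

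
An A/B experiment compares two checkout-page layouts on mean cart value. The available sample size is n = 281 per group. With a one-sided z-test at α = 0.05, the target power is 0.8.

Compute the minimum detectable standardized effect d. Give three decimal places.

Need Φ(δ − 1.645) = 0.8, so δ = 1.645 + 0.842 = 2.486.
δ = d·√(n/2) ⇒ d = δ/√(n/2) = 2.486/√(281/2) = 0.2098.

d ≈ 0.210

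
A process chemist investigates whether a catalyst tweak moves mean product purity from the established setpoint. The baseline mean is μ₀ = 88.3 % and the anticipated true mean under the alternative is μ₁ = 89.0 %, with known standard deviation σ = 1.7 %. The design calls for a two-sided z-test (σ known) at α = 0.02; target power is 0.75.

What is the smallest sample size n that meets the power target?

n = 54

Standardized effect: d = |μ₁ − μ₀| / σ = |89.0 − 88.3| / 1.7 = 0.4118
Set Φ(δ − 2.326) = 0.75; then δ − 2.326 = Φ⁻¹(0.75) = 0.674, giving δ = 3.001.
(Ignoring the negligible lower-tail rejection probability gives the usual closed-form inversion.)
δ = d·√n ⇒ n = (δ/d)² = (3.001 / 0.4118)² = 53.11.
Round up to the next whole unit.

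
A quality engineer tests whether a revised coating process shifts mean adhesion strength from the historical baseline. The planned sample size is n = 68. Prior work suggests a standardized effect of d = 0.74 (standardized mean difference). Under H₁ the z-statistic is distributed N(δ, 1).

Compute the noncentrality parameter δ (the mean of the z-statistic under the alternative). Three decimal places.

δ = d·√n = 0.74 × √68 = 6.1022

δ ≈ 6.102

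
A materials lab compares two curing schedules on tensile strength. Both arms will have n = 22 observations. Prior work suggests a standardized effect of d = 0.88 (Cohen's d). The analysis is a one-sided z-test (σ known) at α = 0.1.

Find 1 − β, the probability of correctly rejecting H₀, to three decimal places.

Noncentrality parameter: λ = d·√(n/2) = 0.88 × √(22/2) = 2.9186
One-sided α = 0.1 → critical value z_{0.1} = 1.282.
Power = P(Z > 1.282 − λ) = Φ(1.637) = 0.9492.

Power ≈ 0.949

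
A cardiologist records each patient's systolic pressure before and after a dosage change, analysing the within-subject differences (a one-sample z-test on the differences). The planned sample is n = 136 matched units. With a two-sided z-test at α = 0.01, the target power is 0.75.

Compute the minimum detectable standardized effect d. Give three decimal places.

d ≈ 0.279

Need Φ(δ − 2.576) = 0.75, so δ = 2.576 + 0.674 = 3.250.
(Lower-tail contribution to power is negligible for δ > 0.)
δ = d·√n ⇒ d = δ/√n = 3.250/√136 = 0.2787.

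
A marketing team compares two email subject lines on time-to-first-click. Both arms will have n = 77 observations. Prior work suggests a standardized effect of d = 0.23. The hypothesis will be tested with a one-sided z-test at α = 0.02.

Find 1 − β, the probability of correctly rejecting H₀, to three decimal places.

Noncentrality parameter: δ = d·√(n/2) = 0.23 × √(77/2) = 1.4271
Critical value for a one-sided test at α = 0.02: z_α = 2.054.
Power = Φ(δ − 2.054) = Φ(-0.627) = 0.2654.

Power ≈ 0.265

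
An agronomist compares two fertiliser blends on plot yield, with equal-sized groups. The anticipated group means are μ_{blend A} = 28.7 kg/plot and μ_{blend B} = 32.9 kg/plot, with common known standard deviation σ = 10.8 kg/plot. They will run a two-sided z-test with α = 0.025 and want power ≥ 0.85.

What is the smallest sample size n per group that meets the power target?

n = 143 per group

Standardized effect: d = |μ_{blend A} − μ_{blend B}| / σ = |28.7 − 32.9| / 10.8 = 0.3889
For power 0.85 need Φ(δ − z_{0.0125}) = 0.85, so δ = z_{0.0125} + z_{0.15} = 2.241 + 1.036 = 3.278.
(The Φ(−δ − z_{α/2}) term is vanishingly small for δ > 0 and is dropped in the standard sample-size formula.)
δ = d·√(n/2) ⇒ n = 2(δ/d)² = 2 × (3.278 / 0.3889)² = 142.09.
Round up to the next whole unit.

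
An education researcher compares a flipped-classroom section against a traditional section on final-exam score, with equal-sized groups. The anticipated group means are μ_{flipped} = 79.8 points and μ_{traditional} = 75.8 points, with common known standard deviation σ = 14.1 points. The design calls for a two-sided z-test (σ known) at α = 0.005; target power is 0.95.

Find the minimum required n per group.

n = 493 per group

Standardized effect: d = |μ_{flipped} − μ_{traditional}| / σ = |79.8 − 75.8| / 14.1 = 0.2837
For power 0.95 need Φ(δ − z_{0.0025}) = 0.95, so δ = z_{0.0025} + z_{0.05} = 2.807 + 1.645 = 4.452.
(The Φ(−δ − z_{α/2}) term is vanishingly small for δ > 0 and is dropped in the standard sample-size formula.)
δ = d·√(n/2) ⇒ n = 2(δ/d)² = 2 × (4.452 / 0.2837)² = 492.53.
Rounding up, n = 493 per group.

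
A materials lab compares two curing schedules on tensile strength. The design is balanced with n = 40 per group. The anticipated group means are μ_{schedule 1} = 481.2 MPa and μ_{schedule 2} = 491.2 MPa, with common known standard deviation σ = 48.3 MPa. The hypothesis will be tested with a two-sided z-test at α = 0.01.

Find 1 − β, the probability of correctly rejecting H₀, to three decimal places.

Standardized effect: d = |μ_{schedule 1} − μ_{schedule 2}| / σ = |481.2 − 491.2| / 48.3 = 0.2070
Noncentrality parameter: δ = d·√(n/2) = 0.2070 × √(40/2) = 0.9259
Critical value for a two-sided test at α = 0.01: z_{α/2} = 2.576.
Power = Φ(δ − 2.576) + Φ(−δ − 2.576) = Φ(-1.650) + Φ(-3.502) = 0.0495 + 0.0002 = 0.0497.

Power ≈ 0.050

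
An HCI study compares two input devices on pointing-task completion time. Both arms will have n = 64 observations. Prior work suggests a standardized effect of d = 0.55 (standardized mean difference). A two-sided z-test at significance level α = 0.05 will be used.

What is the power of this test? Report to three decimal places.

Noncentrality parameter: δ = d·√(n/2) = 0.55 × √(64/2) = 3.1113
Critical value for a two-sided test at α = 0.05: z_{α/2} = 1.960.
Power = Φ(δ − 1.960) + Φ(−δ − 1.960) = Φ(1.151) + Φ(-5.071) = 0.8752 + 0.0000 = 0.8752.

Power ≈ 0.875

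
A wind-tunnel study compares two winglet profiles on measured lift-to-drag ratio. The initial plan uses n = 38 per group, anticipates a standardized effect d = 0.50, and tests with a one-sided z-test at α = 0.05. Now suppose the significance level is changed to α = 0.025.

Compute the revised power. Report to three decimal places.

Power ≈ 0.587

δ = d·√(n/2) = 0.50 × √(38/2) = 2.1794 (unchanged). New critical value: z_{0.025} = 1.960.
Revised power = Φ(δ − 1.960) = Φ(0.219) = 0.5869.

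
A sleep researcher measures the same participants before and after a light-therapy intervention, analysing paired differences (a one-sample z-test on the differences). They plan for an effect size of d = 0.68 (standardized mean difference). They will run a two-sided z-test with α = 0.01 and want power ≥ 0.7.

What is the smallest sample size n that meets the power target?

n = 21

Set Φ(δ − 2.576) = 0.7; then δ − 2.576 = Φ⁻¹(0.7) = 0.524, giving δ = 3.100.
(For δ > 0 the lower-tail rejection region contributes negligibly to power, so the one-term inversion is standard.)
δ = d·√n ⇒ n = (δ/d)² = (3.100 / 0.68)² = 20.79.
Round up to the next whole unit.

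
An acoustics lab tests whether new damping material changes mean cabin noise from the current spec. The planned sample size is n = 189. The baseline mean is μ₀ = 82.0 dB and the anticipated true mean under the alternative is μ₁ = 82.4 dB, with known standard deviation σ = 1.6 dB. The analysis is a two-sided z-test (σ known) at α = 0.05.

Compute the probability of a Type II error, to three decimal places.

Standardized effect: d = |μ₁ − μ₀| / σ = |82.4 − 82.0| / 1.6 = 0.2500
Noncentrality parameter: δ = d·√n = 0.2500 × √189 = 3.4369
Critical value for a two-sided test at α = 0.05: z_{α/2} = 1.960.
Power = Φ(δ − 1.960) + Φ(−δ − 1.960) = Φ(1.477) + Φ(-5.397) = 0.9302 + 0.0000 = 0.9302.
Type II error: β = 1 − power = 1 − 0.9302 = 0.0698.

β ≈ 0.070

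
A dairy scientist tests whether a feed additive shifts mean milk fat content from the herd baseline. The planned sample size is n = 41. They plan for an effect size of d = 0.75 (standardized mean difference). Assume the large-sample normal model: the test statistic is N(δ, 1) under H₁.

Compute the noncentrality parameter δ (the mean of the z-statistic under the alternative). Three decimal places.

δ ≈ 4.802

δ = d·√n = 0.75 × √41 = 4.8023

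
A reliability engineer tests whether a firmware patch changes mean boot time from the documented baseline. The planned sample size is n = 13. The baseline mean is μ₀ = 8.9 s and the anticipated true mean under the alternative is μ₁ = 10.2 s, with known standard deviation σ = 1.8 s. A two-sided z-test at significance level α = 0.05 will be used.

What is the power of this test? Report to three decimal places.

Standardized effect: d = |μ₁ − μ₀| / σ = |10.2 − 8.9| / 1.8 = 0.7222
Noncentrality parameter: δ = d·√n = 0.7222 × √13 = 2.6040
Critical value for a two-sided test at α = 0.05: z_{α/2} = 1.960.
Power = Φ(δ − 1.960) + Φ(−δ − 1.960) = Φ(0.644) + Φ(-4.564) = 0.7402 + 0.0000 = 0.7402.

Power ≈ 0.740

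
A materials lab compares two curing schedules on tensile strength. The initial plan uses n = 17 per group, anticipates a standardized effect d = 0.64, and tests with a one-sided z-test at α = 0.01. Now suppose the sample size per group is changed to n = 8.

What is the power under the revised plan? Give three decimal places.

Power ≈ 0.148

With n = 8 per group: δ = d·√(n/2) = 0.64 × √(8/2) = 1.2800. Critical value z_{0.01} = 2.326.
Revised power = Φ(δ − 2.326) = Φ(-1.046) = 0.1477.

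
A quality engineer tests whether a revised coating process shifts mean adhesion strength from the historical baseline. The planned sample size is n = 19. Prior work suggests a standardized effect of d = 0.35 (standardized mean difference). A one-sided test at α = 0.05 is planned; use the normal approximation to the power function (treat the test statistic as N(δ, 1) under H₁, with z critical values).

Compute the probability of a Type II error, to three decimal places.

Noncentrality parameter: δ = d·√n = 0.35 × √19 = 1.5256
Critical value for a one-sided test at α = 0.05: z_α = 1.645.
Power = Φ(δ − 1.645) = Φ(-0.119) = 0.4525.
Type II error: β = 1 − power = 1 − 0.4525 = 0.5475.

β ≈ 0.547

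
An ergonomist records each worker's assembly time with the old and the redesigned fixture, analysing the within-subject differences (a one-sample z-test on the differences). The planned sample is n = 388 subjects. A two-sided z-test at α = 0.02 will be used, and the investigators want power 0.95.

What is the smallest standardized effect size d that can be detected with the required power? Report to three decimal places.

Need Φ(δ − 2.326) = 0.95, so δ = 2.326 + 1.645 = 3.971.
(Lower-tail contribution to power is negligible for δ > 0.)
δ = d·√n ⇒ d = δ/√n = 3.971/√388 = 0.2016.

d ≈ 0.202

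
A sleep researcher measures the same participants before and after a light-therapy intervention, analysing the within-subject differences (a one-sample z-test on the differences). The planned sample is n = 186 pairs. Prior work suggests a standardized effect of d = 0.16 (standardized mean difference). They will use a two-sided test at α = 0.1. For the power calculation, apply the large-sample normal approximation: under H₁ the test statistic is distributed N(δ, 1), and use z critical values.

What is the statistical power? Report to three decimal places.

Power ≈ 0.705

Noncentrality parameter: δ = d·√n = 0.16 × √186 = 2.1821
Two-sided α = 0.1 → critical value z_{0.05} = 1.645.
Power = Φ(δ − 1.645) + Φ(−δ − 1.645) = Φ(0.537) + Φ(-3.827) = 0.7045 + 0.0001 = 0.7045.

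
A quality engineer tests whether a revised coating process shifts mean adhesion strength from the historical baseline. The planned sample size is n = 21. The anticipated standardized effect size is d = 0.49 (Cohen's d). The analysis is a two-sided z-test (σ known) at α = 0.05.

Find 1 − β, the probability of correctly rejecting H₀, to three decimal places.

Noncentrality parameter: δ = d·√n = 0.49 × √21 = 2.2455
Two-sided α = 0.05 → critical value z_{0.025} = 1.960.
Power = Φ(δ − 1.960) + Φ(−δ − 1.960) = Φ(0.285) + Φ(-4.205) = 0.6124 + 0.0000 = 0.6124.

Power ≈ 0.612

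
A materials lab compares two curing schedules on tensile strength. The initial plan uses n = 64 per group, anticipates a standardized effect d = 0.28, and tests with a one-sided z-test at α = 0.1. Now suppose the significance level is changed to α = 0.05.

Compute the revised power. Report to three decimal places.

δ = d·√(n/2) = 0.28 × √(64/2) = 1.5839 (unchanged). New critical value: z_{0.05} = 1.645.
Revised power = Φ(δ − 1.645) = Φ(-0.061) = 0.4757.

Power ≈ 0.476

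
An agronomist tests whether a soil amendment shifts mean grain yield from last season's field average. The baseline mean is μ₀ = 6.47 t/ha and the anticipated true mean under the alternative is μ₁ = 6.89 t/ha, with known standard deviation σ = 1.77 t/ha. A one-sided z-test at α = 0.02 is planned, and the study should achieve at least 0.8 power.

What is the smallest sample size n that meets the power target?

n = 149

Standardized effect: d = |μ₁ − μ₀| / σ = |6.89 − 6.47| / 1.77 = 0.2373
Set Φ(δ − 2.054) = 0.8; then δ − 2.054 = Φ⁻¹(0.8) = 0.842, giving δ = 2.895.
δ = d·√n ⇒ n = (δ/d)² = (2.895 / 0.2373)² = 148.89.
Round up to the next whole unit.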